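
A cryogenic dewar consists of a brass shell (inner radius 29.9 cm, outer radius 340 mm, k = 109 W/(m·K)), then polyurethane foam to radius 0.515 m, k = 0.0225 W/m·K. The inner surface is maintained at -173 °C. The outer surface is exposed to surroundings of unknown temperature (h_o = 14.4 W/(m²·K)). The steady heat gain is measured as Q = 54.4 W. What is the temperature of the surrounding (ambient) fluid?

T_out = 20.4 °C

Sum the resistances:
  R_brass = (1/0.299 − 1/0.340)/(4πk) = 0.4033/(4π·109) = 2.944×10^-4 K/W
  R_polyurethane foam = (1/0.340 − 1/0.515)/(4πk) = 0.9994/(4π·0.0225) = 3.535 K/W
  R_conv,out = 1/(4πr²h) = 1/(4π·0.515²·14.4) = 0.02084 K/W
ΣR = 3.556 K/W
ΔT = Q·ΣR = 54.4 × 3.556 = 193.4 K
Heat flows inward, so T_out = T_in + ΔT = -173 + 193.4 = 20.4 °C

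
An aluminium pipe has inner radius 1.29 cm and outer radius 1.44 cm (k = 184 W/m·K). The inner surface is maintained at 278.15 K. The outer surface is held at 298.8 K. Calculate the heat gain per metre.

Q' = 2πk·ΔT/ln(r₂/r₁) = 2π × 184 × 20.65 / ln(0.0144/0.0129) = 2.17×10^5 W/m

Q' = 2.17×10^5 W/m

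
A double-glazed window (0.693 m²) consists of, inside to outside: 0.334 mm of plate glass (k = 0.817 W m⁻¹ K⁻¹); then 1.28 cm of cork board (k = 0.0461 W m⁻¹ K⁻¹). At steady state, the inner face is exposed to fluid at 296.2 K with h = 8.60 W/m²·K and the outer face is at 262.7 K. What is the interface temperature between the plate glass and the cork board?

Series thermal resistances, inner to outer:
  R_conv,in = 1/(hA) = 1/(8.60·0.693) = 0.1678 K/W
  R_plate glass = L/(kA) = 3.34×10^-4/(0.817·0.693) = 5.899×10^-4 K/W
  R_cork board = L/(kA) = 0.0128/(0.0461·0.693) = 0.4007 K/W
ΣR = 0.1678 + 5.899×10^-4 + 0.4007 = 0.5691 K/W
Q = ΔT/ΣR = (296.2 K − 262.7 K)/0.5691 = 58.86 W
From the inner boundary to the plate glass/cork board interface, ΣR_partial = 0.1684 K/W.
T_interface = T_in − Q·ΣR_partial = 296.2 K − (58.86)(0.1684) = 286.3 K

T = 286.3 K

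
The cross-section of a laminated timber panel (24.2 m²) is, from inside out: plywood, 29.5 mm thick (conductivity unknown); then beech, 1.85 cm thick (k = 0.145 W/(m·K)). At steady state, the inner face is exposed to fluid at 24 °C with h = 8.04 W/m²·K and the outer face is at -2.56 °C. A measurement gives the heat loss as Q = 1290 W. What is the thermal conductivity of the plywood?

ΣR = ΔT/Q = |24 − -2.56|/1290 = 0.02059 K/W
Known resistances:
  R_conv,in = 1/(hA) = 1/(8.04·24.2) = 0.005140 K/W
  R_beech = L/(kA) = 0.0185/(0.145·24.2) = 0.005272 K/W
R_plywood = ΣR − ΣR_known = 0.02059 − 0.01041 = 0.01018 K/W
L/(kA) = 0.01018 ⇒ k = 0.0295/(0.01018·24.2) = 0.120 W/m·K

k = 0.120 W/m·K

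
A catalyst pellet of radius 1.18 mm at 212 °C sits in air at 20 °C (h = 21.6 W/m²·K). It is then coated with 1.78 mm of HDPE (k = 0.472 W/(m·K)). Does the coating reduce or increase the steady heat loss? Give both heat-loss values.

Critical radius for a sphere: r_cr = 2k/h = 0.0437 m = 4.37 cm.
Outer radius after coating: r₂ = 0.00118 + 0.00178 = 0.00296 m.
Since r₁ < r_cr and r₂ ≤ r_cr, the coating moves toward the maximum at r_cr — heat loss rises.
Bare: R = 1/(4πr₁²h) = 2646 K/W; Q = 192/2646 = 0.0726 W.
Coated: R = R_cond + R_conv = 506.4 K/W; Q = 192/506.4 = 0.379 W.

increases: 0.0726 → 0.379 W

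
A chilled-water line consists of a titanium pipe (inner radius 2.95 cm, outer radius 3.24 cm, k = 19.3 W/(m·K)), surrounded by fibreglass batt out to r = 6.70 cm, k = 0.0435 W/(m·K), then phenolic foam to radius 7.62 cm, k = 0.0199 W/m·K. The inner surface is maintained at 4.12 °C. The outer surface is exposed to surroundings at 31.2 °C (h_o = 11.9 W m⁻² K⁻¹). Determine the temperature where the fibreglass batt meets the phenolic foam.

T = 22.8 °C

Resistance network (inner→outer):
  R'_titanium = ln(0.0324/0.0295)/(2πk) = 0.09377/(2π·19.3) = 7.732×10^-4 m·K/W
  R'_fibreglass batt = ln(0.0670/0.0324)/(2πk) = 0.7265/(2π·0.0435) = 2.658 m·K/W
  R'_phenolic foam = ln(0.0762/0.0670)/(2πk) = 0.1287/(2π·0.0199) = 1.029 m·K/W
  R'_conv,out = 1/(2πr h) = 1/(2π·0.0762·11.9) = 0.1755 m·K/W
ΣR = 7.732×10^-4 + 2.658 + 1.029 + 0.1755 = 3.863 m·K/W
Q' = ΔT/ΣR = (4.12 °C − 31.2 °C)/3.863 = -7.010 W/m
From the inner boundary to the fibreglass batt/phenolic foam interface, ΣR_partial = 2.659 m·K/W.
T_interface = T_in − Q'·ΣR_partial = 4.12 °C − (-7.010)(2.659) = 22.8 °C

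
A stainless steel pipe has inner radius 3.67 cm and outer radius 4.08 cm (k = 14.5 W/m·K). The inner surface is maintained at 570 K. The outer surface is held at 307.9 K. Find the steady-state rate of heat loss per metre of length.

Q' = 225 kW/m

Q' = 2πk·ΔT/ln(r₂/r₁) = 2π × 14.5 × 262.1 / ln(0.0408/0.0367) = 2.25×10^5 W/m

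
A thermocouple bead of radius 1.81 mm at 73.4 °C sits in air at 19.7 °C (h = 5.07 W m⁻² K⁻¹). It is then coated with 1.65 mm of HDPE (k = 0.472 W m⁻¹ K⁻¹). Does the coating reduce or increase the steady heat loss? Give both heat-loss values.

increases: 0.0112 → 0.0396 W

Critical radius for a sphere: r_cr = 2k/h = 0.186 m = 18.6 cm.
Outer radius after coating: r₂ = 0.00181 + 0.00165 = 0.00346 m.
Since r₁ < r_cr and r₂ ≤ r_cr, the coating moves toward the maximum at r_cr — heat loss rises.
Bare: R = 1/(4πr₁²h) = 4791 K/W; Q = 53.7/4791 = 0.0112 W.
Coated: R = R_cond + R_conv = 1356 K/W; Q = 53.7/1356 = 0.0396 W.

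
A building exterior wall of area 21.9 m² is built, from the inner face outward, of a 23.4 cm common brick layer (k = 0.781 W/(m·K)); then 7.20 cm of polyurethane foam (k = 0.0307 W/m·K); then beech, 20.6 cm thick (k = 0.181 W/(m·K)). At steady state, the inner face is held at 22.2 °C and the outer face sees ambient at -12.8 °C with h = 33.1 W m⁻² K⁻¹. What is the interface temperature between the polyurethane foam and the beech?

T = -2.08 °C

Resistance network (inner→outer):
  R_common brick = L/(kA) = 0.234/(0.781·21.9) = 0.01368 K/W
  R_polyurethane foam = L/(kA) = 0.0720/(0.0307·21.9) = 0.1071 K/W
  R_beech = L/(kA) = 0.206/(0.181·21.9) = 0.05197 K/W
  R_conv,out = 1/(hA) = 1/(33.1·21.9) = 0.001380 K/W
ΣR = 0.01368 + 0.1071 + 0.05197 + 0.001380 = 0.1741 K/W
Q = ΔT/ΣR = (22.2 °C − -12.8 °C)/0.1741 = 201.0 W
From the inner boundary to the polyurethane foam/beech interface, ΣR_partial = 0.1208 K/W.
T_interface = T_in − Q·ΣR_partial = 22.2 °C − (201.0)(0.1208) = -2.08 °C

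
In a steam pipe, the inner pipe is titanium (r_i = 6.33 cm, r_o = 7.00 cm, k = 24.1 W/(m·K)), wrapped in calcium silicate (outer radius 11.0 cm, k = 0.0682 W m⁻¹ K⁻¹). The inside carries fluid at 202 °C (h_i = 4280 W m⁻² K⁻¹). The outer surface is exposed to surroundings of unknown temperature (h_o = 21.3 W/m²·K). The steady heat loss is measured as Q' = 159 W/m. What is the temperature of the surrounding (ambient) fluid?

Series resistances:
  R'_conv,in = 1/(2πr h) = 1/(2π·0.0633·4280) = 5.875×10^-4 m·K/W
  R'_titanium = ln(0.0700/0.0633)/(2πk) = 0.1006/(2π·24.1) = 6.644×10^-4 m·K/W
  R'_calcium silicate = ln(0.110/0.0700)/(2πk) = 0.4520/(2π·0.0682) = 1.055 m·K/W
  R'_conv,out = 1/(2πr h) = 1/(2π·0.110·21.3) = 0.06793 m·K/W
ΣR = 1.124 m·K/W
ΔT = Q'·ΣR = 159 × 1.124 = 178.7 K
Heat flows outward, so T_out = T_in − ΔT = 202 − 178.7 = 23.3 °C

T_out = 23.3 °C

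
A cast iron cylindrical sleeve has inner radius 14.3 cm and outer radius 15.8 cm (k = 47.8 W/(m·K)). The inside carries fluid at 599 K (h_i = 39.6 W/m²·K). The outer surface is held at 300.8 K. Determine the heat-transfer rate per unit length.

Q' = 10500 W/m

Treat each layer as a resistance in series:
  R'_conv,in = 1/(2πr h) = 1/(2π·0.143·39.6) = 0.02811 m·K/W
  R'_cast iron = ln(0.158/0.143)/(2πk) = 0.09975/(2π·47.8) = 3.321×10^-4 m·K/W
ΣR = 0.02811 + 3.321×10^-4 = 0.02844 m·K/W
Q' = ΔT/ΣR = (599 K − 300.8 K)/0.02844 = 10500 W/m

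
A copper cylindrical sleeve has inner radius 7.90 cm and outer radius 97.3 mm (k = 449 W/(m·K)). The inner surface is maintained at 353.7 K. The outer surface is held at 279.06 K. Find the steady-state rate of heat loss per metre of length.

Q' = 1010 kW/m

Q' = 2πk·ΔT/ln(r₂/r₁) = 2π × 449 × 74.64 / ln(0.0973/0.0790) = 1.01×10^6 W/m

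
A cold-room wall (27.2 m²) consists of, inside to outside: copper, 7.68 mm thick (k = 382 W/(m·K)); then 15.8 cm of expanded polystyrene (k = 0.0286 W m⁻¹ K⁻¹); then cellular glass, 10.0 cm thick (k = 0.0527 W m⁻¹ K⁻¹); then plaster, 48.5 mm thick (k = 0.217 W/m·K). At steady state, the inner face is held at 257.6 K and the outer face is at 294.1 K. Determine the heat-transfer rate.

Q = 130 W

Series thermal resistances, inner to outer:
  R_copper = L/(kA) = 0.00768/(382·27.2) = 7.391×10^-7 K/W
  R_expanded polystyrene = L/(kA) = 0.158/(0.0286·27.2) = 0.2031 K/W
  R_cellular glass = L/(kA) = 0.100/(0.0527·27.2) = 0.06976 K/W
  R_plaster = L/(kA) = 0.0485/(0.217·27.2) = 0.008217 K/W
ΣR = 7.391×10^-7 + 0.2031 + 0.06976 + 0.008217 = 0.2811 K/W
Q = ΔT/ΣR = (257.6 K − 294.1 K)/0.2811 = -130 W
(Negative Q ⇒ heat flows inward; heat gain = 130 W.)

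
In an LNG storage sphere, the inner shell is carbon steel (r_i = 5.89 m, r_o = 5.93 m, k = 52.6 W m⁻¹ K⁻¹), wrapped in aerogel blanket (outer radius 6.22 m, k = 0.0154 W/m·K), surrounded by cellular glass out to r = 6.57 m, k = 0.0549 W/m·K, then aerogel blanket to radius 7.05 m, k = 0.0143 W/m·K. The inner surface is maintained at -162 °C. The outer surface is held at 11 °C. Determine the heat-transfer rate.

Treat each layer as a resistance in series:
  R_carbon steel = (1/5.89 − 1/5.93)/(4πk) = 0.001145/(4π·52.6) = 1.733×10^-6 K/W
  R_aerogel blanket = (1/5.93 − 1/6.22)/(4πk) = 0.007862/(4π·0.0154) = 0.04063 K/W
  R_cellular glass = (1/6.22 − 1/6.57)/(4πk) = 0.008565/(4π·0.0549) = 0.01241 K/W
  R_aerogel blanket = (1/6.57 − 1/7.05)/(4πk) = 0.01036/(4π·0.0143) = 0.05767 K/W
ΣR = 1.733×10^-6 + 0.04063 + 0.01241 + 0.05767 = 0.1107 K/W
Q = ΔT/ΣR = (-162 °C − 11 °C)/0.1107 = -1560 W
(Negative Q ⇒ heat flows inward; heat gain = 1560 W.)

Q = 1560 W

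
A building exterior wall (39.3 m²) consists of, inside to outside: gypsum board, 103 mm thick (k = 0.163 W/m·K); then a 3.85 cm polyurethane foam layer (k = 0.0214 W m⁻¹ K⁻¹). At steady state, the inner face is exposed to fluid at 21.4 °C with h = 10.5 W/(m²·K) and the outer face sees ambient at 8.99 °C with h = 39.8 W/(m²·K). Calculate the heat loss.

Treat each layer as a resistance in series:
  R_conv,in = 1/(hA) = 1/(10.5·39.3) = 0.002423 K/W
  R_gypsum board = L/(kA) = 0.103/(0.163·39.3) = 0.01608 K/W
  R_polyurethane foam = L/(kA) = 0.0385/(0.0214·39.3) = 0.04578 K/W
  R_conv,out = 1/(hA) = 1/(39.8·39.3) = 6.393×10^-4 K/W
ΣR = 0.002423 + 0.01608 + 0.04578 + 6.393×10^-4 = 0.06492 K/W
Q = ΔT/ΣR = (21.4 °C − 8.99 °C)/0.06492 = 191 W

Q = 191 W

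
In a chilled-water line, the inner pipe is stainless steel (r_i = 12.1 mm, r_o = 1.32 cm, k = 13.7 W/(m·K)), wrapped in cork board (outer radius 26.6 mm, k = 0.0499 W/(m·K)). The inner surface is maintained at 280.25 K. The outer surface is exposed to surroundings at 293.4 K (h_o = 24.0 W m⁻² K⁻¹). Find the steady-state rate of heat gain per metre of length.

Resistance network (inner→outer):
  R'_stainless steel = ln(0.0132/0.0121)/(2πk) = 0.08701/(2π·13.7) = 0.001011 m·K/W
  R'_cork board = ln(0.0266/0.0132)/(2πk) = 0.7007/(2π·0.0499) = 2.235 m·K/W
  R'_conv,out = 1/(2πr h) = 1/(2π·0.0266·24.0) = 0.2493 m·K/W
ΣR = 0.001011 + 2.235 + 0.2493 = 2.485 m·K/W
Q' = ΔT/ΣR = (280.25 K − 293.4 K)/2.485 = -5.29 W/m
(Negative Q' ⇒ heat flows inward; heat gain = 5.29 W/m.)

Q' = 5.29 W/m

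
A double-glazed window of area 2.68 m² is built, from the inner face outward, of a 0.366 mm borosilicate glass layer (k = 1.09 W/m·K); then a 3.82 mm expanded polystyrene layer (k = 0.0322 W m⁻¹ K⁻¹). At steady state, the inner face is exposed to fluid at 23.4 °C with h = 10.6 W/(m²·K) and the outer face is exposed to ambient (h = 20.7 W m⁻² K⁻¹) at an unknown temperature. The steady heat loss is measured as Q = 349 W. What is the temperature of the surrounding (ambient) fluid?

T_out = -10.7 °C

Sum the resistances:
  R_conv,in = 1/(hA) = 1/(10.6·2.68) = 0.03520 K/W
  R_borosilicate glass = L/(kA) = 3.66×10^-4/(1.09·2.68) = 1.253×10^-4 K/W
  R_expanded polystyrene = L/(kA) = 0.00382/(0.0322·2.68) = 0.04427 K/W
  R_conv,out = 1/(hA) = 1/(20.7·2.68) = 0.01803 K/W
ΣR = 0.09762 K/W
ΔT = Q·ΣR = 349 × 0.09762 = 34.07 K
Heat flows outward, so T_out = T_in − ΔT = 23.4 − 34.07 = -10.7 °C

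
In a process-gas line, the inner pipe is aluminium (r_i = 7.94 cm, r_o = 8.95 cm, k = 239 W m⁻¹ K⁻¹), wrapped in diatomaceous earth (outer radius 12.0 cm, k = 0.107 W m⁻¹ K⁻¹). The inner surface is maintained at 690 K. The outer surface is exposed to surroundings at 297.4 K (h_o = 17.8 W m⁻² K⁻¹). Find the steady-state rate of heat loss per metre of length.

Q' = 769 W/m

Treat each layer as a resistance in series:
  R'_aluminium = ln(0.0895/0.0794)/(2πk) = 0.1197/(2π·239) = 7.974×10^-5 m·K/W
  R'_diatomaceous earth = ln(0.120/0.0895)/(2πk) = 0.2933/(2π·0.107) = 0.4362 m·K/W
  R'_conv,out = 1/(2πr h) = 1/(2π·0.120·17.8) = 0.07451 m·K/W
ΣR = 7.974×10^-5 + 0.4362 + 0.07451 = 0.5108 m·K/W
Q' = ΔT/ΣR = (690 K − 297.4 K)/0.5108 = 769 W/m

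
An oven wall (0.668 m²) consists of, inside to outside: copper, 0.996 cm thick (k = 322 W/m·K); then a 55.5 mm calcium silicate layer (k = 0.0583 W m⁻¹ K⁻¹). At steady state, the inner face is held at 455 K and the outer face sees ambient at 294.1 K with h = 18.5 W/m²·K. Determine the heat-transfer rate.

Q = 107 W

Resistance network (inner→outer):
  R_copper = L/(kA) = 0.00996/(322·0.668) = 4.630×10^-5 K/W
  R_calcium silicate = L/(kA) = 0.0555/(0.0583·0.668) = 1.425 K/W
  R_conv,out = 1/(hA) = 1/(18.5·0.668) = 0.08092 K/W
ΣR = 4.630×10^-5 + 1.425 + 0.08092 = 1.506 K/W
Q = ΔT/ΣR = (455 K − 294.1 K)/1.506 = 107 W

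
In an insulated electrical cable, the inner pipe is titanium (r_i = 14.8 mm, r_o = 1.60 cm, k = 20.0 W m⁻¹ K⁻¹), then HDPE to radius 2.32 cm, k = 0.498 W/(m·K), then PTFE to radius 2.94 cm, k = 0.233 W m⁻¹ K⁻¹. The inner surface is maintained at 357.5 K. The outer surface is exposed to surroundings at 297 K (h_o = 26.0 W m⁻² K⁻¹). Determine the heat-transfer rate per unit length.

Series thermal resistances, inner to outer:
  R'_titanium = ln(0.0160/0.0148)/(2πk) = 0.07796/(2π·20.0) = 6.204×10^-4 m·K/W
  R'_HDPE = ln(0.0232/0.0160)/(2πk) = 0.3716/(2π·0.498) = 0.1187 m·K/W
  R'_PTFE = ln(0.0294/0.0232)/(2πk) = 0.2368/(2π·0.233) = 0.1618 m·K/W
  R'_conv,out = 1/(2πr h) = 1/(2π·0.0294·26.0) = 0.2082 m·K/W
ΣR = 6.204×10^-4 + 0.1187 + 0.1618 + 0.2082 = 0.4893 m·K/W
Q' = ΔT/ΣR = (357.5 K − 297 K)/0.4893 = 124 W/m

Q' = 124 W/m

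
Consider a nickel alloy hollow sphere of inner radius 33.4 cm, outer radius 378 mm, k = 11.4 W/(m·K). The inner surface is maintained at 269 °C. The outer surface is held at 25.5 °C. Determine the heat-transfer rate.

Q = 4πk·ΔT/(1/r₁ − 1/r₂) = 4π × 11.4 × 243.5 / (1/0.334 − 1/0.378) = 1.00×10^5 W

Q = 1.00×10^5 W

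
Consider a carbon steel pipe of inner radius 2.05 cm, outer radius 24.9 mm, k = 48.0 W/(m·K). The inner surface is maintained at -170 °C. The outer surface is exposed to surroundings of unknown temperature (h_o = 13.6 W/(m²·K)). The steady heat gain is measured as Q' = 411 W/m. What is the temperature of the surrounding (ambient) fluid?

T_out = 23.4 °C

Sum the resistances:
  R'_carbon steel = ln(0.0249/0.0205)/(2πk) = 0.1944/(2π·48.0) = 6.447×10^-4 m·K/W
  R'_conv,out = 1/(2πr h) = 1/(2π·0.0249·13.6) = 0.4700 m·K/W
ΣR = 0.4706 m·K/W
ΔT = Q'·ΣR = 411 × 0.4706 = 193.4 K
Heat flows inward, so T_out = T_in + ΔT = -170 + 193.4 = 23.4 °C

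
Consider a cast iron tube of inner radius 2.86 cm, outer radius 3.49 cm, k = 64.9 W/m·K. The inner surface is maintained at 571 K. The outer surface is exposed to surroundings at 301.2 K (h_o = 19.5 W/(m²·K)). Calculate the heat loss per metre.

Treat each layer as a resistance in series:
  R'_cast iron = ln(0.0349/0.0286)/(2πk) = 0.1991/(2π·64.9) = 4.882×10^-4 m·K/W
  R'_conv,out = 1/(2πr h) = 1/(2π·0.0349·19.5) = 0.2339 m·K/W
ΣR = 4.882×10^-4 + 0.2339 = 0.2344 m·K/W
Q' = ΔT/ΣR = (571 K − 301.2 K)/0.2344 = 1150 W/m

Q' = 1150 W/m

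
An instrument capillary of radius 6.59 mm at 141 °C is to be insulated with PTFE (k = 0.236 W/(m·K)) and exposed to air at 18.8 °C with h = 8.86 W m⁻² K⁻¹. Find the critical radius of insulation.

For a cylinder, r_cr = k_ins/h = 0.236/8.86 = 0.0266 m = 2.66 cm

r_cr = 2.66 cm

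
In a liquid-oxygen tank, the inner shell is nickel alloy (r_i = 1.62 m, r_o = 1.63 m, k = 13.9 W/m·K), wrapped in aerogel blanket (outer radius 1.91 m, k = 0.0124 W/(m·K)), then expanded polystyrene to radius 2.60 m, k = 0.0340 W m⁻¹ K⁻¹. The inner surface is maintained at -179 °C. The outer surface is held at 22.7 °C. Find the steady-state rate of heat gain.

Q = 224 W

Treat each layer as a resistance in series:
  R_nickel alloy = (1/1.62 − 1/1.63)/(4πk) = 0.003787/(4π·13.9) = 2.168×10^-5 K/W
  R_aerogel blanket = (1/1.63 − 1/1.91)/(4πk) = 0.08994/(4π·0.0124) = 0.5772 K/W
  R_expanded polystyrene = (1/1.91 − 1/2.60)/(4πk) = 0.1389/(4π·0.0340) = 0.3252 K/W
ΣR = 2.168×10^-5 + 0.5772 + 0.3252 = 0.9024 K/W
Q = ΔT/ΣR = (-179 °C − 22.7 °C)/0.9024 = -224 W
(Negative Q ⇒ heat flows inward; heat gain = 224 W.)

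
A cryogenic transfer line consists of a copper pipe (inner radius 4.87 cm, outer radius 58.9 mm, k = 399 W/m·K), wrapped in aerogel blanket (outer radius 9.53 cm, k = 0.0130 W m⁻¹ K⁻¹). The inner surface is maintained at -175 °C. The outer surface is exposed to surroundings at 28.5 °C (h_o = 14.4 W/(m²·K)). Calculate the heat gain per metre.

Series thermal resistances, inner to outer:
  R'_copper = ln(0.0589/0.0487)/(2πk) = 0.1902/(2π·399) = 7.585×10^-5 m·K/W
  R'_aerogel blanket = ln(0.0953/0.0589)/(2πk) = 0.4812/(2π·0.0130) = 5.891 m·K/W
  R'_conv,out = 1/(2πr h) = 1/(2π·0.0953·14.4) = 0.1160 m·K/W
ΣR = 7.585×10^-5 + 5.891 + 0.1160 = 6.007 m·K/W
Q' = ΔT/ΣR = (-175 °C − 28.5 °C)/6.007 = -33.9 W/m
(Negative Q' ⇒ heat flows inward; heat gain = 33.9 W/m.)

Q' = 33.9 W/m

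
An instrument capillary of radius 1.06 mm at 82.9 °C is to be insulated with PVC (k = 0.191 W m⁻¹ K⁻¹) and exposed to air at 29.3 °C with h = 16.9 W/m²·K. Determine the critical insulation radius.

For a cylinder, r_cr = k_ins/h = 0.191/16.9 = 0.0113 m = 1.13 cm

r_cr = 1.13 cm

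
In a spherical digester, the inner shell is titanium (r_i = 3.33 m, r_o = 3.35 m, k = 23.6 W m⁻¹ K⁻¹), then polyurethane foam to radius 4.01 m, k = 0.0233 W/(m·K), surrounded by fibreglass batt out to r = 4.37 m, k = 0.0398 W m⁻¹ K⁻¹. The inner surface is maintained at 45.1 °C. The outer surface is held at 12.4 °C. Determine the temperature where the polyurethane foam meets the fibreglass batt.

T = 18.8 °C

Series thermal resistances, inner to outer:
  R_titanium = (1/3.33 − 1/3.35)/(4πk) = 0.001793/(4π·23.6) = 6.045×10^-6 K/W
  R_polyurethane foam = (1/3.35 − 1/4.01)/(4πk) = 0.04913/(4π·0.0233) = 0.1678 K/W
  R_fibreglass batt = (1/4.01 − 1/4.37)/(4πk) = 0.02054/(4π·0.0398) = 0.04108 K/W
ΣR = 6.045×10^-6 + 0.1678 + 0.04108 = 0.2089 K/W
Q = ΔT/ΣR = (45.1 °C − 12.4 °C)/0.2089 = 156.5 W
From the inner boundary to the polyurethane foam/fibreglass batt interface, ΣR_partial = 0.1678 K/W.
T_interface = T_in − Q·ΣR_partial = 45.1 °C − (156.5)(0.1678) = 18.8 °C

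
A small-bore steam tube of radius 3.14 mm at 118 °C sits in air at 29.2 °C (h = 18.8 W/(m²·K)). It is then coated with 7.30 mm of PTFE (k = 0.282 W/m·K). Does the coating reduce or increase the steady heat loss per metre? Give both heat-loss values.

Critical radius for a cylinder: r_cr = k/h = 0.0150 m = 1.50 cm.
Outer radius after coating: r₂ = 0.00314 + 0.00730 = 0.01044 m.
Since r₁ < r_cr and r₂ ≤ r_cr, the coating moves toward the maximum at r_cr — heat loss rises.
Bare: R = 1/(2πr₁h) = 2.696 m·K/W; Q = 88.8/2.696 = 32.9 W/m.
Coated: R = R_cond + R_conv = 1.489 m·K/W; Q = 88.8/1.489 = 59.6 W/m.

increases: 32.9 → 59.6 W/m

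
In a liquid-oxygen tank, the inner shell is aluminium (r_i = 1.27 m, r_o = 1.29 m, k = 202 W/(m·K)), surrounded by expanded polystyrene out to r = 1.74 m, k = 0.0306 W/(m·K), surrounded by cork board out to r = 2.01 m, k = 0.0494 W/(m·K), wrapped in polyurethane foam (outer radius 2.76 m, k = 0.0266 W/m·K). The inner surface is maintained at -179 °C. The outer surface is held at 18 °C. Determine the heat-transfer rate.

Treat each layer as a resistance in series:
  R_aluminium = (1/1.27 − 1/1.29)/(4πk) = 0.01221/(4π·202) = 4.809×10^-6 K/W
  R_expanded polystyrene = (1/1.29 − 1/1.74)/(4πk) = 0.2005/(4π·0.0306) = 0.5214 K/W
  R_cork board = (1/1.74 − 1/2.01)/(4πk) = 0.07720/(4π·0.0494) = 0.1244 K/W
  R_polyurethane foam = (1/2.01 − 1/2.76)/(4πk) = 0.1352/(4π·0.0266) = 0.4044 K/W
ΣR = 4.809×10^-6 + 0.5214 + 0.1244 + 0.4044 = 1.050 K/W
Q = ΔT/ΣR = (-179 °C − 18 °C)/1.050 = -188 W
(Negative Q ⇒ heat flows inward; heat gain = 188 W.)

Q = 188 W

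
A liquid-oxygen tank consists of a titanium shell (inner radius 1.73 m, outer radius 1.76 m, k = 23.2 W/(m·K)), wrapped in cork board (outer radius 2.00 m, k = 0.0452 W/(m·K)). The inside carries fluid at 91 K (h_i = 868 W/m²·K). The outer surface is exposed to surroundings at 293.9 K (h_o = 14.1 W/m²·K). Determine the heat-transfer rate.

Q = 1670 W

Treat each layer as a resistance in series:
  R_conv,in = 1/(4πr²h) = 1/(4π·1.73²·868) = 3.063×10^-5 K/W
  R_titanium = (1/1.73 − 1/1.76)/(4πk) = 0.009853/(4π·23.2) = 3.380×10^-5 K/W
  R_cork board = (1/1.76 − 1/2.00)/(4πk) = 0.06818/(4π·0.0452) = 0.1200 K/W
  R_conv,out = 1/(4πr²h) = 1/(4π·2.00²·14.1) = 0.001411 K/W
ΣR = 3.063×10^-5 + 3.380×10^-5 + 0.1200 + 0.001411 = 0.1215 K/W
Q = ΔT/ΣR = (91 K − 293.9 K)/0.1215 = -1670 W
(Negative Q ⇒ heat flows inward; heat gain = 1670 W.)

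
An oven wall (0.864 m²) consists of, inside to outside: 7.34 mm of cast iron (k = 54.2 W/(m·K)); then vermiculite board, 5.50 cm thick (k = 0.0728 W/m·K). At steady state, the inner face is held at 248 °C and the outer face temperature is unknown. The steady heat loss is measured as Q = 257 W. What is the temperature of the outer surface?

T_out = 23.2 °C

Series resistances:
  R_cast iron = L/(kA) = 0.00734/(54.2·0.864) = 1.567×10^-4 K/W
  R_vermiculite board = L/(kA) = 0.0550/(0.0728·0.864) = 0.8744 K/W
ΣR = 0.8746 K/W
ΔT = Q·ΣR = 257 × 0.8746 = 224.8 K
Heat flows outward, so T_out = T_in − ΔT = 248 − 224.8 = 23.2 °C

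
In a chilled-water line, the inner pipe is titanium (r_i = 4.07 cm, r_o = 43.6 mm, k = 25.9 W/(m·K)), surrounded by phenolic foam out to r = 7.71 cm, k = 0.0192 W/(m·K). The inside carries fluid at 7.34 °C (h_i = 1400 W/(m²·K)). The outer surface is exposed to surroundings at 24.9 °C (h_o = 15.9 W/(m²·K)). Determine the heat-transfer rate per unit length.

Resistance network (inner→outer):
  R'_conv,in = 1/(2πr h) = 1/(2π·0.0407·1400) = 0.002793 m·K/W
  R'_titanium = ln(0.0436/0.0407)/(2πk) = 0.06883/(2π·25.9) = 4.230×10^-4 m·K/W
  R'_phenolic foam = ln(0.0771/0.0436)/(2πk) = 0.5700/(2π·0.0192) = 4.725 m·K/W
  R'_conv,out = 1/(2πr h) = 1/(2π·0.0771·15.9) = 0.1298 m·K/W
ΣR = 0.002793 + 4.230×10^-4 + 4.725 + 0.1298 = 4.858 m·K/W
Q' = ΔT/ΣR = (7.34 °C − 24.9 °C)/4.858 = -3.61 W/m
(Negative Q' ⇒ heat flows inward; heat gain = 3.61 W/m.)

Q' = 3.61 W/m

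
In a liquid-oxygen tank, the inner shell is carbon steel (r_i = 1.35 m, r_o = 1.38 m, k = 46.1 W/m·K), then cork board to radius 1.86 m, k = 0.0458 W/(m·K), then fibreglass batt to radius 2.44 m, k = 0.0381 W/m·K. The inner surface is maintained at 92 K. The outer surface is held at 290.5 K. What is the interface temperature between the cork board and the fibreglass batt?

Treat each layer as a resistance in series:
  R_carbon steel = (1/1.35 − 1/1.38)/(4πk) = 0.01610/(4π·46.1) = 2.780×10^-5 K/W
  R_cork board = (1/1.38 − 1/1.86)/(4πk) = 0.1870/(4π·0.0458) = 0.3249 K/W
  R_fibreglass batt = (1/1.86 − 1/2.44)/(4πk) = 0.1278/(4π·0.0381) = 0.2669 K/W
ΣR = 2.780×10^-5 + 0.3249 + 0.2669 = 0.5918 K/W
Q = ΔT/ΣR = (92 K − 290.5 K)/0.5918 = -335.4 W
From the inner boundary to the cork board/fibreglass batt interface, ΣR_partial = 0.3249 K/W.
T_interface = T_in − Q·ΣR_partial = 92 K − (-335.4)(0.3249) = 201.0 K

T = 201.0 K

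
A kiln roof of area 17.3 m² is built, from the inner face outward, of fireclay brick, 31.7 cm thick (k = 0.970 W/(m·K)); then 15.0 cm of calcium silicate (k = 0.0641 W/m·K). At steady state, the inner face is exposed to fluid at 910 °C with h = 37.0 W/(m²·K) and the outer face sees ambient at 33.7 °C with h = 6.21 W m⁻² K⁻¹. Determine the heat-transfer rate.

Q = 5.31 kW

Series thermal resistances, inner to outer:
  R_conv,in = 1/(hA) = 1/(37.0·17.3) = 0.001562 K/W
  R_fireclay brick = L/(kA) = 0.317/(0.970·17.3) = 0.01889 K/W
  R_calcium silicate = L/(kA) = 0.150/(0.0641·17.3) = 0.1353 K/W
  R_conv,out = 1/(hA) = 1/(6.21·17.3) = 0.009308 K/W
ΣR = 0.001562 + 0.01889 + 0.1353 + 0.009308 = 0.1651 K/W
Q = ΔT/ΣR = (910 °C − 33.7 °C)/0.1651 = 5310 W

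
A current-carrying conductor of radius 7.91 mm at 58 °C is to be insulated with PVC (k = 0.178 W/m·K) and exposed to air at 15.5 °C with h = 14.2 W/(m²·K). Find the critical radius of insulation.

For a cylinder, r_cr = k_ins/h = 0.178/14.2 = 0.0125 m = 1.25 cm

r_cr = 1.25 cm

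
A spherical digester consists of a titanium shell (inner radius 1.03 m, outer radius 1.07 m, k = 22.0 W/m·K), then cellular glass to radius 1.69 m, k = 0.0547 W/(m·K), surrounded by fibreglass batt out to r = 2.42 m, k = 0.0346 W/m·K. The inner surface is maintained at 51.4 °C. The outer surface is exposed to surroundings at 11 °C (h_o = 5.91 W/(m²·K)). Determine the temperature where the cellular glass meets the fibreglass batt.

Treat each layer as a resistance in series:
  R_titanium = (1/1.03 − 1/1.07)/(4πk) = 0.03629/(4π·22.0) = 1.313×10^-4 K/W
  R_cellular glass = (1/1.07 − 1/1.69)/(4πk) = 0.3429/(4π·0.0547) = 0.4988 K/W
  R_fibreglass batt = (1/1.69 − 1/2.42)/(4πk) = 0.1785/(4π·0.0346) = 0.4105 K/W
  R_conv,out = 1/(4πr²h) = 1/(4π·2.42²·5.91) = 0.002299 K/W
ΣR = 1.313×10^-4 + 0.4988 + 0.4105 + 0.002299 = 0.9117 K/W
Q = ΔT/ΣR = (51.4 °C − 11 °C)/0.9117 = 44.31 W
From the inner boundary to the cellular glass/fibreglass batt interface, ΣR_partial = 0.4989 K/W.
T_interface = T_in − Q·ΣR_partial = 51.4 °C − (44.31)(0.4989) = 29.3 °C

T = 29.3 °C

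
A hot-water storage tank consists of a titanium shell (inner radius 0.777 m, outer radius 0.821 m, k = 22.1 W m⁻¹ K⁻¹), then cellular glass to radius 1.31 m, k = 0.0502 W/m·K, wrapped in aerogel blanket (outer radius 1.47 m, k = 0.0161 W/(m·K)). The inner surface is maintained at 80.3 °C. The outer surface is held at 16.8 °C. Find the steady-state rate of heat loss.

Q = 56.1 W

Resistance network (inner→outer):
  R_titanium = (1/0.777 − 1/0.821)/(4πk) = 0.06897/(4π·22.1) = 2.484×10^-4 K/W
  R_cellular glass = (1/0.821 − 1/1.31)/(4πk) = 0.4547/(4π·0.0502) = 0.7207 K/W
  R_aerogel blanket = (1/1.31 − 1/1.47)/(4πk) = 0.08309/(4π·0.0161) = 0.4107 K/W
ΣR = 2.484×10^-4 + 0.7207 + 0.4107 = 1.132 K/W
Q = ΔT/ΣR = (80.3 °C − 16.8 °C)/1.132 = 56.1 W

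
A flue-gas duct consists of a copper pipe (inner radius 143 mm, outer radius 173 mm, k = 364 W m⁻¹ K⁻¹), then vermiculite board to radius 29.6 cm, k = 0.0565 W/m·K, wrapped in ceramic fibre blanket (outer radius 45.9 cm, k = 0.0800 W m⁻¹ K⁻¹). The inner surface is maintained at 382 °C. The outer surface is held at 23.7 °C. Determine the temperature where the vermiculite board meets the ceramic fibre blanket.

T = 155 °C

Resistance network (inner→outer):
  R'_copper = ln(0.173/0.143)/(2πk) = 0.1904/(2π·364) = 8.327×10^-5 m·K/W
  R'_vermiculite board = ln(0.296/0.173)/(2πk) = 0.5371/(2π·0.0565) = 1.513 m·K/W
  R'_ceramic fibre blanket = ln(0.459/0.296)/(2πk) = 0.4387/(2π·0.0800) = 0.8727 m·K/W
ΣR = 8.327×10^-5 + 1.513 + 0.8727 = 2.386 m·K/W
Q' = ΔT/ΣR = (382 °C − 23.7 °C)/2.386 = 150.2 W/m
From the inner boundary to the vermiculite board/ceramic fibre blanket interface, ΣR_partial = 1.513 m·K/W.
T_interface = T_in − Q'·ΣR_partial = 382 °C − (150.2)(1.513) = 155 °C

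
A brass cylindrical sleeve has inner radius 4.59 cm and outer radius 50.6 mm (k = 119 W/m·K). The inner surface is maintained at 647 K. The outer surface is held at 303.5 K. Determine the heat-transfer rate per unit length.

Q' = 2630 kW/m

Q' = 2πk·ΔT/ln(r₂/r₁) = 2π × 119 × 343.5 / ln(0.0506/0.0459) = 2.63×10^6 W/m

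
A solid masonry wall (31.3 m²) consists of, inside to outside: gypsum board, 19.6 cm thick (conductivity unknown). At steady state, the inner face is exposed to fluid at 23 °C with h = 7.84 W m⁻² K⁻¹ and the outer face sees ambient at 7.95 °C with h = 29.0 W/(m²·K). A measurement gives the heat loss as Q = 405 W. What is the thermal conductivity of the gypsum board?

ΣR = ΔT/Q = |23 − 7.95|/405 = 0.03716 K/W
Known resistances:
  R_conv,in = 1/(hA) = 1/(7.84·31.3) = 0.004075 K/W
  R_conv,out = 1/(hA) = 1/(29.0·31.3) = 0.001102 K/W
R_gypsum board = ΣR − ΣR_known = 0.03716 − 0.005177 = 0.03198 K/W
L/(kA) = 0.03198 ⇒ k = 0.196/(0.03198·31.3) = 0.196 W/m·K

k = 0.196 W/m·K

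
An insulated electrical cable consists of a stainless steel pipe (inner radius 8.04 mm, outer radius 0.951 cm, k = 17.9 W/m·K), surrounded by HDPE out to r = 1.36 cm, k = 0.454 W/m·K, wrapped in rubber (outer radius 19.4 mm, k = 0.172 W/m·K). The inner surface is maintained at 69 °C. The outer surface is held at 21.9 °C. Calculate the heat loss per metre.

Q' = 103 W/m

Treat each layer as a resistance in series:
  R'_stainless steel = ln(0.00951/0.00804)/(2πk) = 0.1679/(2π·17.9) = 0.001493 m·K/W
  R'_HDPE = ln(0.0136/0.00951)/(2πk) = 0.3577/(2π·0.454) = 0.1254 m·K/W
  R'_rubber = ln(0.0194/0.0136)/(2πk) = 0.3552/(2π·0.172) = 0.3287 m·K/W
ΣR = 0.001493 + 0.1254 + 0.3287 = 0.4556 m·K/W
Q' = ΔT/ΣR = (69 °C − 21.9 °C)/0.4556 = 103 W/m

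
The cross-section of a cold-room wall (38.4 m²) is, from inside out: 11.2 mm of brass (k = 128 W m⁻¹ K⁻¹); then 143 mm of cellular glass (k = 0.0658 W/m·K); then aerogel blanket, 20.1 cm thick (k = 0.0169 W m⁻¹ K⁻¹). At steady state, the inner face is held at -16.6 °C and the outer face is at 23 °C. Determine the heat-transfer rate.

Series thermal resistances, inner to outer:
  R_brass = L/(kA) = 0.0112/(128·38.4) = 2.279×10^-6 K/W
  R_cellular glass = L/(kA) = 0.143/(0.0658·38.4) = 0.05660 K/W
  R_aerogel blanket = L/(kA) = 0.201/(0.0169·38.4) = 0.3097 K/W
ΣR = 2.279×10^-6 + 0.05660 + 0.3097 = 0.3663 K/W
Q = ΔT/ΣR = (-16.6 °C − 23 °C)/0.3663 = -108 W
(Negative Q ⇒ heat flows inward; heat gain = 108 W.)

Q = 108 W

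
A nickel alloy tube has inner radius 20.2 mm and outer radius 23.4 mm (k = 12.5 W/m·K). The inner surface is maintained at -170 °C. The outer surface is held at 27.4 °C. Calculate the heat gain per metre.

Q' = 2πk·ΔT/ln(r₂/r₁) = 2π × 12.5 × 197.4 / ln(0.0234/0.0202) = 1.05×10^5 W/m

Q' = 105 kW/m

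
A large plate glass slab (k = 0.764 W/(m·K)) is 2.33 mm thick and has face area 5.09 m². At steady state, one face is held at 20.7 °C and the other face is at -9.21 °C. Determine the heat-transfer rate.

Q = kA·ΔT/L = 0.764 × 5.09 × |20.7 °C − -9.21 °C| / 0.00233 = 49900 W

Q = 49.9 kW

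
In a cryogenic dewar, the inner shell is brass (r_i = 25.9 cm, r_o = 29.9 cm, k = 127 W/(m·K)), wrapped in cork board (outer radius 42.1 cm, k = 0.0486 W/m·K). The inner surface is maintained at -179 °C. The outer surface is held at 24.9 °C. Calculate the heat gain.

Series thermal resistances, inner to outer:
  R_brass = (1/0.259 − 1/0.299)/(4πk) = 0.5165/(4π·127) = 3.236×10^-4 K/W
  R_cork board = (1/0.299 − 1/0.421)/(4πk) = 0.9692/(4π·0.0486) = 1.587 K/W
ΣR = 3.236×10^-4 + 1.587 = 1.587 K/W
Q = ΔT/ΣR = (-179 °C − 24.9 °C)/1.587 = -128 W
(Negative Q ⇒ heat flows inward; heat gain = 128 W.)

Q = 128 W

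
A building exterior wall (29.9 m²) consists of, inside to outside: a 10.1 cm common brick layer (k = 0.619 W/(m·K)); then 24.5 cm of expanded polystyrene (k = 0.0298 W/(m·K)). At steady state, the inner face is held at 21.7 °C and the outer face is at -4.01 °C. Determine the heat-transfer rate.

Q = 91.7 W

Series thermal resistances, inner to outer:
  R_common brick = L/(kA) = 0.101/(0.619·29.9) = 0.005457 K/W
  R_expanded polystyrene = L/(kA) = 0.245/(0.0298·29.9) = 0.2750 K/W
ΣR = 0.005457 + 0.2750 = 0.2805 K/W
Q = ΔT/ΣR = (21.7 °C − -4.01 °C)/0.2805 = 91.7 W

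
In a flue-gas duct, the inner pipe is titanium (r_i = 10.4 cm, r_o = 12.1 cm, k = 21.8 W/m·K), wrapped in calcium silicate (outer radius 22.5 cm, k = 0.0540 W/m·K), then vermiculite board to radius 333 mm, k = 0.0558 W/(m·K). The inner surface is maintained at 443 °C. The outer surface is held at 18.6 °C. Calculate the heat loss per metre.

Resistance network (inner→outer):
  R'_titanium = ln(0.121/0.104)/(2πk) = 0.1514/(2π·21.8) = 0.001105 m·K/W
  R'_calcium silicate = ln(0.225/0.121)/(2πk) = 0.6203/(2π·0.0540) = 1.828 m·K/W
  R'_vermiculite board = ln(0.333/0.225)/(2πk) = 0.3920/(2π·0.0558) = 1.118 m·K/W
ΣR = 0.001105 + 1.828 + 1.118 = 2.947 m·K/W
Q' = ΔT/ΣR = (443 °C − 18.6 °C)/2.947 = 144 W/m

Q' = 144 W/m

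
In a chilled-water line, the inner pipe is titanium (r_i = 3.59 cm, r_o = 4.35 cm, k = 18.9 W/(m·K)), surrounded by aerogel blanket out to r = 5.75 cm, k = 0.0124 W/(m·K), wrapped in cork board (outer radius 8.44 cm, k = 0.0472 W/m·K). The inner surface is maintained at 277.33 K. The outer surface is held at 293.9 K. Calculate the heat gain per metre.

Q' = 3.40 W/m

Resistance network (inner→outer):
  R'_titanium = ln(0.0435/0.0359)/(2πk) = 0.1920/(2π·18.9) = 0.001617 m·K/W
  R'_aerogel blanket = ln(0.0575/0.0435)/(2πk) = 0.2790/(2π·0.0124) = 3.581 m·K/W
  R'_cork board = ln(0.0844/0.0575)/(2πk) = 0.3838/(2π·0.0472) = 1.294 m·K/W
ΣR = 0.001617 + 3.581 + 1.294 = 4.877 m·K/W
Q' = ΔT/ΣR = (277.33 K − 293.9 K)/4.877 = -3.40 W/m
(Negative Q' ⇒ heat flows inward; heat gain = 3.40 W/m.)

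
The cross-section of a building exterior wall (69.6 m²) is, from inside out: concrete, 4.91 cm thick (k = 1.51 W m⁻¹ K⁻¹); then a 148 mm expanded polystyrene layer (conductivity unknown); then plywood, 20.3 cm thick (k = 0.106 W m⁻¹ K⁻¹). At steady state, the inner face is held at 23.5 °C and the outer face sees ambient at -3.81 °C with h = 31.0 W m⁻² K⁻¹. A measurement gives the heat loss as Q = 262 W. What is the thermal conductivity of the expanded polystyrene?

k = 0.0281 W/m·K

ΣR = ΔT/Q = |23.5 − -3.81|/262 = 0.1042 K/W
Known resistances:
  R_concrete = L/(kA) = 0.0491/(1.51·69.6) = 4.672×10^-4 K/W
  R_plywood = L/(kA) = 0.203/(0.106·69.6) = 0.02752 K/W
  R_conv,out = 1/(hA) = 1/(31.0·69.6) = 4.635×10^-4 K/W
R_expanded polystyrene = ΣR − ΣR_known = 0.1042 − 0.02845 = 0.07575 K/W
L/(kA) = 0.07575 ⇒ k = 0.148/(0.07575·69.6) = 0.0281 W/m·K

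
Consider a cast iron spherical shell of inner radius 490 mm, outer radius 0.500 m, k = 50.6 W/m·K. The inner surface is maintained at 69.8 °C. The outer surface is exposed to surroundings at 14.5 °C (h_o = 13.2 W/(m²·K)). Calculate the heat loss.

Resistance network (inner→outer):
  R_cast iron = (1/0.490 − 1/0.500)/(4πk) = 0.04082/(4π·50.6) = 6.419×10^-5 K/W
  R_conv,out = 1/(4πr²h) = 1/(4π·0.500²·13.2) = 0.02411 K/W
ΣR = 6.419×10^-5 + 0.02411 = 0.02417 K/W
Q = ΔT/ΣR = (69.8 °C − 14.5 °C)/0.02417 = 2290 W

Q = 2.29 kW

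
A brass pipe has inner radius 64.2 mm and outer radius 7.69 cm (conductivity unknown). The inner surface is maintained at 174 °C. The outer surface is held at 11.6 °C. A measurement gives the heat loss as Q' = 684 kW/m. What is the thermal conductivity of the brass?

k = 121 W/m·K

ΣR = ΔT/Q' = |174 − 11.6|/6.84×10^5 = 2.374×10^-4 m·K/W
ln(r₂/r₁)/(2πk) = 2.374×10^-4 ⇒ k = 0.1805/(2π·2.374×10^-4) = 121 W/m·K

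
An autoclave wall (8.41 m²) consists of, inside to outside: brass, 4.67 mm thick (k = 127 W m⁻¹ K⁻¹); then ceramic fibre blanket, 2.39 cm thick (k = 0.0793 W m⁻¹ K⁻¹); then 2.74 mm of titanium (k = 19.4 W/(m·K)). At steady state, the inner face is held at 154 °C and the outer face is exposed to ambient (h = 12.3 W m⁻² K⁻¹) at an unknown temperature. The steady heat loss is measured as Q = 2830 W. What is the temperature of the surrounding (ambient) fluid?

Sum the resistances:
  R_brass = L/(kA) = 0.00467/(127·8.41) = 4.372×10^-6 K/W
  R_ceramic fibre blanket = L/(kA) = 0.0239/(0.0793·8.41) = 0.03584 K/W
  R_titanium = L/(kA) = 0.00274/(19.4·8.41) = 1.679×10^-5 K/W
  R_conv,out = 1/(hA) = 1/(12.3·8.41) = 0.009667 K/W
ΣR = 0.04553 K/W
ΔT = Q·ΣR = 2830 × 0.04553 = 128.8 K
Heat flows outward, so T_out = T_in − ΔT = 154 − 128.8 = 25.2 °C

T_out = 25.2 °C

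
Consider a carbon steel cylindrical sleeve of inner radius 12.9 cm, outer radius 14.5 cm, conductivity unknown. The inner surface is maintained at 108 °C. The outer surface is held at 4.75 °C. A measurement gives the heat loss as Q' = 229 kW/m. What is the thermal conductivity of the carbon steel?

ΣR = ΔT/Q' = |108 − 4.75|/2.29×10^5 = 4.509×10^-4 m·K/W
ln(r₂/r₁)/(2πk) = 4.509×10^-4 ⇒ k = 0.1169/(2π·4.509×10^-4) = 41.3 W/m·K

k = 41.3 W/m·K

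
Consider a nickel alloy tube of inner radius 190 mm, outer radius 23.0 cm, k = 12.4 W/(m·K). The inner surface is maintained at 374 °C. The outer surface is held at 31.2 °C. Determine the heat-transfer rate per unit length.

Q' = 2πk·ΔT/ln(r₂/r₁) = 2π × 12.4 × 342.8 / ln(0.230/0.190) = 1.40×10^5 W/m

Q' = 1.40×10^5 W/m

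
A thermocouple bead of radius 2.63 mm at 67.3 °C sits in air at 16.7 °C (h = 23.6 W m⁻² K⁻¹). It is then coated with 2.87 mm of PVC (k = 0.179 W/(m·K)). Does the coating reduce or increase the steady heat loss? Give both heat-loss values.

increases: 0.104 → 0.253 W

Critical radius for a sphere: r_cr = 2k/h = 0.0152 m = 1.52 cm.
Outer radius after coating: r₂ = 0.00263 + 0.00287 = 0.00550 m.
Since r₁ < r_cr and r₂ ≤ r_cr, the coating moves toward the maximum at r_cr — heat loss rises.
Bare: R = 1/(4πr₁²h) = 487.5 K/W; Q = 50.6/487.5 = 0.104 W.
Coated: R = R_cond + R_conv = 199.7 K/W; Q = 50.6/199.7 = 0.253 W.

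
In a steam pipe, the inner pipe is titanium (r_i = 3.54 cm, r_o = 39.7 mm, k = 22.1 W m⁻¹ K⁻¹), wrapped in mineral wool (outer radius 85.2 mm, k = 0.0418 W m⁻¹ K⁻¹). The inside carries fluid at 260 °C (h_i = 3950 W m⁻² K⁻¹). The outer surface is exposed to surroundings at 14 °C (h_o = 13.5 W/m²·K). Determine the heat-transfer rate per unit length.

Q' = 80.7 W/m

Treat each layer as a resistance in series:
  R'_conv,in = 1/(2πr h) = 1/(2π·0.0354·3950) = 0.001138 m·K/W
  R'_titanium = ln(0.0397/0.0354)/(2πk) = 0.1146/(2π·22.1) = 8.256×10^-4 m·K/W
  R'_mineral wool = ln(0.0852/0.0397)/(2πk) = 0.7637/(2π·0.0418) = 2.908 m·K/W
  R'_conv,out = 1/(2πr h) = 1/(2π·0.0852·13.5) = 0.1384 m·K/W
ΣR = 0.001138 + 8.256×10^-4 + 2.908 + 0.1384 = 3.048 m·K/W
Q' = ΔT/ΣR = (260 °C − 14 °C)/3.048 = 80.7 W/m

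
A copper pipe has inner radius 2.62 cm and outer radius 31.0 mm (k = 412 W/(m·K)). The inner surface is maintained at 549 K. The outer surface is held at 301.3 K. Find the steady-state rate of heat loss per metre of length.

Q' = 2πk·ΔT/ln(r₂/r₁) = 2π × 412 × 247.7 / ln(0.0310/0.0262) = 3.81×10^6 W/m

Q' = 3.81×10^6 W/m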